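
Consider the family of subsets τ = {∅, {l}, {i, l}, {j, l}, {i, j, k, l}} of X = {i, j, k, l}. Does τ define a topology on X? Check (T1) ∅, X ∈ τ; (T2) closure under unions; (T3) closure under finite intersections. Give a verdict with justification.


τ is NOT a topology on X.

Axiom (T1): ∅ ∈ τ? Yes; X ∈ τ? Yes.
Axiom (T2/T3): check pairwise unions and intersections of members of τ.
Counterexample for (T2): {i, l} ∪ {j, l} = {i, j, l} ∉ τ. Therefore τ is NOT a topology.


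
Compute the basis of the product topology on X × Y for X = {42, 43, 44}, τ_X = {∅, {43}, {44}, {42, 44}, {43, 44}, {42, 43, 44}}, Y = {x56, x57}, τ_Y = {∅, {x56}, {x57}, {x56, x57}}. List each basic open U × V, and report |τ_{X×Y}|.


Basis B = {∅ × ∅, {43} × {x56}, {43} × {x57}, {44} × {x56}, {44} × {x57}, {42, 44} × {x56}, {42, 44} × {x57}, {43} × {x56, x57}, {43, 44} × {x56}, {43, 44} × {x57}, {44} × {x56, x57}, {42, 43, 44} × {x56}, {42, 43, 44} × {x57}, {42, 44} × {x56, x57}, {43, 44} × {x56, x57}, {42, 43, 44} × {x56, x57}}; |τ_{X×Y}| = 36.

Enumerate products U × V with U ∈ τ_X, V ∈ τ_Y (deduplicated):
  ∅ × ∅ = {} (∅)
  {43} × {x56} = {(43,x56)}
  {43} × {x57} = {(43,x57)}
  {44} × {x56} = {(44,x56)}
  {44} × {x57} = {(44,x57)}
  {42, 44} × {x56} = {(42,x56), (44,x56)}
  {42, 44} × {x57} = {(42,x57), (44,x57)}
  {43} × {x56, x57} = {(43,x56), (43,x57)}
  {43, 44} × {x56} = {(43,x56), (44,x56)}
  {43, 44} × {x57} = {(43,x57), (44,x57)}
  {44} × {x56, x57} = {(44,x56), (44,x57)}
  {42, 43, 44} × {x56} = {(42,x56), (43,x56), (44,x56)}
  {42, 43, 44} × {x57} = {(42,x57), (43,x57), (44,x57)}
  {42, 44} × {x56, x57} = {(42,x56), (42,x57), (44,x56), (44,x57)}
  {43, 44} × {x56, x57} = {(43,x56), (43,x57), (44,x56), (44,x57)}
  {42, 43, 44} × {x56, x57} = {(42,x56), (42,x57), (43,x56), (43,x57), (44,x56), (44,x57)}
These 16 distinct sets form the basis B.
Close under arbitrary unions to get τ_{X×Y}; counting gives |τ_{X×Y}| = 36.


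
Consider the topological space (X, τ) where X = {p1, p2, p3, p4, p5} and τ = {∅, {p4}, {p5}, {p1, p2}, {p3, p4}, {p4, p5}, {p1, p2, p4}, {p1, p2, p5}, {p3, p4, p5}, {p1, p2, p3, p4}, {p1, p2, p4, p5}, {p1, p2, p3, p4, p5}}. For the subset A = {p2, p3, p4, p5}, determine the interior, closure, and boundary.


int(A) = {p3, p4, p5}, cl(A) = {p1, p2, p3, p4, p5}, ∂A = {p1, p2}.

Closed sets in (X, τ) are complements of opens:
  closed(X, τ) = {∅, {p3}, {p5}, {p1, p2}, {p3, p4}, {p3, p5}, {p1, p2, p3}, {p1, p2, p5}, {p3, p4, p5}, {p1, p2, p3, p4}, {p1, p2, p3, p5}, {p1, p2, p3, p4, p5}}.
int(A) = ⋃ {U ∈ τ : U ⊆ A}. Opens contained in A: ∅, {p4}, {p5}, {p3, p4}, {p4, p5}, {p3, p4, p5}.
Taking the union of these: int(A) = {p3, p4, p5}.
cl(A) = ⋂ {C closed : A ⊆ C}. Closed sets containing A: {p1, p2, p3, p4, p5}.
Intersecting these: cl(A) = {p1, p2, p3, p4, p5}.
∂A = cl(A) ∖ int(A) = {p1, p2, p3, p4, p5} ∖ {p3, p4, p5} = {p1, p2}.


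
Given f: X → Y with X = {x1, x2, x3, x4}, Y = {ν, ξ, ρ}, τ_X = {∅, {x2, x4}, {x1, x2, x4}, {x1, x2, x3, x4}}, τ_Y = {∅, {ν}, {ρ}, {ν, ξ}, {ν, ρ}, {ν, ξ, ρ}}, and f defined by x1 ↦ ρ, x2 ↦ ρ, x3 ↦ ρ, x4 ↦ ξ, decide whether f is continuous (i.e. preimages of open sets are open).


f is NOT continuous.

Compute f^{-1}(U) for each U ∈ τ_Y:
  U = ∅: f^{-1}(U) = ∅ ∈ τ_X ✓.
  U = {ν}: f^{-1}(U) = ∅ ∈ τ_X ✓.
  U = {ρ}: f^{-1}(U) = {x1, x2, x3} ∉ τ_X ✗.
  U = {ν, ξ}: f^{-1}(U) = {x4} ∉ τ_X ✗.
  U = {ν, ρ}: f^{-1}(U) = {x1, x2, x3} ∉ τ_X ✗.
  U = {ν, ξ, ρ}: f^{-1}(U) = {x1, x2, x3, x4} ∈ τ_X ✓.
Found U = {ρ} with f^{-1}(U) = {x1, x2, x3} not in τ_X. Therefore f is NOT continuous.


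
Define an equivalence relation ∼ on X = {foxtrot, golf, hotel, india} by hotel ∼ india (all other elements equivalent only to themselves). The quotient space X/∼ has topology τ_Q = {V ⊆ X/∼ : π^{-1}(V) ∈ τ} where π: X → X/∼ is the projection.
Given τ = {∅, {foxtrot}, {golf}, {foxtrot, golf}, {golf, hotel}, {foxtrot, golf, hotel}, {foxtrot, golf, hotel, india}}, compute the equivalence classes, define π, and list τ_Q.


X/∼ = {[foxtrot], [golf], [hotel=india]}; |τ_Q| = 5.

Equivalence classes: [foxtrot], [golf], [hotel=india].
Quotient map π: X → X/∼ sends foxtrot ↦ [foxtrot], golf ↦ [golf], hotel ↦ [hotel=india], india ↦ [hotel=india].
For each subset V ⊆ X/∼, compute π^{-1}(V) ⊆ X and check whether π^{-1}(V) ∈ τ. V is open in τ_Q iff π^{-1}(V) ∈ τ.
  V = {}: π^{-1}(V) = ∅ ∈ τ ✓.
  V = {[foxtrot]}: π^{-1}(V) = {foxtrot} ∈ τ ✓.
  V = {[golf]}: π^{-1}(V) = {golf} ∈ τ ✓.
  V = {[foxtrot], [golf]}: π^{-1}(V) = {foxtrot, golf} ∈ τ ✓.
  V = {[hotel=india]}: π^{-1}(V) = {hotel, india} ∉ τ ✗.
  V = {[foxtrot], [hotel=india]}: π^{-1}(V) = {foxtrot, hotel, india} ∉ τ ✗.
  V = {[golf], [hotel=india]}: π^{-1}(V) = {golf, hotel, india} ∉ τ ✗.
  V = {[foxtrot], [golf], [hotel=india]}: π^{-1}(V) = {foxtrot, golf, hotel, india} ∈ τ ✓.
Open sets in the quotient: τ_Q = {{}, {[foxtrot]}, {[golf]}, {[foxtrot], [golf]}, {[foxtrot], [golf], [hotel=india]}} (5 elements).


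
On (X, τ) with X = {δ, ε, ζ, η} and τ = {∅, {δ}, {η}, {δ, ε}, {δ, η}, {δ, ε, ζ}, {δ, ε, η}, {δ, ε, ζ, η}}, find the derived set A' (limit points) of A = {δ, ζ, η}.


A' = {ε, ζ}

For each x ∈ X, list the open sets U ∈ τ with x ∈ U, then check whether U ∩ (A ∖ {x}) ≠ ∅ for every such U.
  x = δ: open {δ} ∋ x has {δ} ∩ (A ∖ {δ}) = ∅, so x is NOT a limit point.
  x = ε: opens ∋ x are {δ, ε}, {δ, ε, ζ}, {δ, ε, η}, {δ, ε, ζ, η}; each meets A ∖ {ε}, so x IS a limit point.
  x = ζ: opens ∋ x are {δ, ε, ζ}, {δ, ε, ζ, η}; each meets A ∖ {ζ}, so x IS a limit point.
  x = η: open {η} ∋ x has {η} ∩ (A ∖ {η}) = ∅, so x is NOT a limit point.
Collecting: A' = {ε, ζ}.


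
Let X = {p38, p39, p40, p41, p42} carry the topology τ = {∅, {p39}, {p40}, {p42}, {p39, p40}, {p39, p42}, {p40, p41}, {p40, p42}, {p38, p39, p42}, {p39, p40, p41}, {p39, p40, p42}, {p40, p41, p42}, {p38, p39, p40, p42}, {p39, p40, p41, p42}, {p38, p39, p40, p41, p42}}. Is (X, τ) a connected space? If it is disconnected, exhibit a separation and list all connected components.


(X, τ) is disconnected; components = [{p40, p41}, {p38, p39, p42}].

Find clopen sets (U ∈ τ with X ∖ U ∈ τ):
  U = ∅, X ∖ U = {p38, p39, p40, p41, p42} — both open, so U is clopen.
  U = {p40, p41}, X ∖ U = {p38, p39, p42} — both open, so U is clopen.
  U = {p38, p39, p42}, X ∖ U = {p40, p41} — both open, so U is clopen.
  U = {p38, p39, p40, p41, p42}, X ∖ U = ∅ — both open, so U is clopen.
Nontrivial clopen(s) exist: e.g. {p40, p41}. So (X, τ) is disconnected.
Compute connected components by grouping points that agree on all clopens:
  component: {p40, p41}
  component: {p38, p39, p42}


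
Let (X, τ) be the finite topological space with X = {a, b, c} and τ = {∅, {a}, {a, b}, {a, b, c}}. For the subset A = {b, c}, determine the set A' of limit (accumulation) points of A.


A' = {c}

For each x ∈ X, list the open sets U ∈ τ with x ∈ U, then check whether U ∩ (A ∖ {x}) ≠ ∅ for every such U.
  x = a: open {a} ∋ x has {a} ∩ (A ∖ {a}) = ∅, so x is NOT a limit point.
  x = b: open {a, b} ∋ x has {a, b} ∩ (A ∖ {b}) = ∅, so x is NOT a limit point.
  x = c: opens ∋ x are {a, b, c}; each meets A ∖ {c}, so x IS a limit point.
Collecting: A' = {c}.


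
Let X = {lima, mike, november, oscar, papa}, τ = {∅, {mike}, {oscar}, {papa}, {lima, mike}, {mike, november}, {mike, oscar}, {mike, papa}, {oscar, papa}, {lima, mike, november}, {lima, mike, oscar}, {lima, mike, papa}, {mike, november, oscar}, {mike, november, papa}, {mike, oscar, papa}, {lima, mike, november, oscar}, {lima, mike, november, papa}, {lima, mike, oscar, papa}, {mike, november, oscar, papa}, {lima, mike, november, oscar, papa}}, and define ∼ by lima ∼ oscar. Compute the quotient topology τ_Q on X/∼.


X/∼ = {[lima=oscar], [mike], [november], [papa]}; |τ_Q| = 10.

Equivalence classes: [lima=oscar], [mike], [november], [papa].
Quotient map π: X → X/∼ sends lima ↦ [lima=oscar], mike ↦ [mike], november ↦ [november], oscar ↦ [lima=oscar], papa ↦ [papa].
For each subset V ⊆ X/∼, compute π^{-1}(V) ⊆ X and check whether π^{-1}(V) ∈ τ. V is open in τ_Q iff π^{-1}(V) ∈ τ.
  V = {}: π^{-1}(V) = ∅ ∈ τ ✓.
  V = {[lima=oscar]}: π^{-1}(V) = {lima, oscar} ∉ τ ✗.
  V = {[mike]}: π^{-1}(V) = {mike} ∈ τ ✓.
  V = {[lima=oscar], [mike]}: π^{-1}(V) = {lima, mike, oscar} ∈ τ ✓.
  V = {[november]}: π^{-1}(V) = {november} ∉ τ ✗.
  V = {[lima=oscar], [november]}: π^{-1}(V) = {lima, november, oscar} ∉ τ ✗.
  V = {[mike], [november]}: π^{-1}(V) = {mike, november} ∈ τ ✓.
  V = {[lima=oscar], [mike], [november]}: π^{-1}(V) = {lima, mike, november, oscar} ∈ τ ✓.
  V = {[papa]}: π^{-1}(V) = {papa} ∈ τ ✓.
  V = {[lima=oscar], [papa]}: π^{-1}(V) = {lima, oscar, papa} ∉ τ ✗.
  V = {[mike], [papa]}: π^{-1}(V) = {mike, papa} ∈ τ ✓.
  V = {[lima=oscar], [mike], [papa]}: π^{-1}(V) = {lima, mike, oscar, papa} ∈ τ ✓.
  V = {[november], [papa]}: π^{-1}(V) = {november, papa} ∉ τ ✗.
  V = {[lima=oscar], [november], [papa]}: π^{-1}(V) = {lima, november, oscar, papa} ∉ τ ✗.
  V = {[mike], [november], [papa]}: π^{-1}(V) = {mike, november, papa} ∈ τ ✓.
  V = {[lima=oscar], [mike], [november], [papa]}: π^{-1}(V) = {lima, mike, november, oscar, papa} ∈ τ ✓.
Open sets in the quotient: τ_Q = {{}, {[mike]}, {[lima=oscar], [mike]}, {[mike], [november]}, {[lima=oscar], [mike], [november]}, {[papa]}, {[mike], [papa]}, {[lima=oscar], [mike], [papa]}, {[mike], [november], [papa]}, {[lima=oscar], [mike], [november], [papa]}} (10 elements).


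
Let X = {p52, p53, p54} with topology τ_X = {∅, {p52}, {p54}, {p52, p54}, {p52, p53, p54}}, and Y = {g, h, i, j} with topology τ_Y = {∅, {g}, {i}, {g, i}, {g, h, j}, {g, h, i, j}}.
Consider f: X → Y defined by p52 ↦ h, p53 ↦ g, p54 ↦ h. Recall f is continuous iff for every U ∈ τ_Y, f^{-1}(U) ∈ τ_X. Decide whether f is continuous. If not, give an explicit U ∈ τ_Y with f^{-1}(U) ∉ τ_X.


f is NOT continuous.

Compute f^{-1}(U) for each U ∈ τ_Y:
  U = ∅: f^{-1}(U) = ∅ ∈ τ_X ✓.
  U = {g}: f^{-1}(U) = {p53} ∉ τ_X ✗.
  U = {i}: f^{-1}(U) = ∅ ∈ τ_X ✓.
  U = {g, i}: f^{-1}(U) = {p53} ∉ τ_X ✗.
  U = {g, h, j}: f^{-1}(U) = {p52, p53, p54} ∈ τ_X ✓.
  U = {g, h, i, j}: f^{-1}(U) = {p52, p53, p54} ∈ τ_X ✓.
Found U = {g} with f^{-1}(U) = {p53} not in τ_X. Therefore f is NOT continuous.


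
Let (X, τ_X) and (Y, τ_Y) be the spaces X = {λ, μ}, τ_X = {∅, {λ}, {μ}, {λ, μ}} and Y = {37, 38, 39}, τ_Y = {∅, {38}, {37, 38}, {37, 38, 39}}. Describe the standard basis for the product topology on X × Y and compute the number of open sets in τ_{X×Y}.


Basis B = {∅ × ∅, {λ} × {38}, {μ} × {38}, {λ} × {37, 38}, {λ, μ} × {38}, {μ} × {37, 38}, {λ} × {37, 38, 39}, {μ} × {37, 38, 39}, {λ, μ} × {37, 38}, {λ, μ} × {37, 38, 39}}; |τ_{X×Y}| = 16.

Enumerate products U × V with U ∈ τ_X, V ∈ τ_Y (deduplicated):
  ∅ × ∅ = {} (∅)
  {λ} × {38} = {(λ,38)}
  {μ} × {38} = {(μ,38)}
  {λ} × {37, 38} = {(λ,37), (λ,38)}
  {λ, μ} × {38} = {(λ,38), (μ,38)}
  {μ} × {37, 38} = {(μ,37), (μ,38)}
  {λ} × {37, 38, 39} = {(λ,37), (λ,38), (λ,39)}
  {μ} × {37, 38, 39} = {(μ,37), (μ,38), (μ,39)}
  {λ, μ} × {37, 38} = {(λ,37), (λ,38), (μ,37), (μ,38)}
  {λ, μ} × {37, 38, 39} = {(λ,37), (λ,38), (λ,39), (μ,37), (μ,38), (μ,39)}
These 10 distinct sets form the basis B.
Close under arbitrary unions to get τ_{X×Y}; counting gives |τ_{X×Y}| = 16.


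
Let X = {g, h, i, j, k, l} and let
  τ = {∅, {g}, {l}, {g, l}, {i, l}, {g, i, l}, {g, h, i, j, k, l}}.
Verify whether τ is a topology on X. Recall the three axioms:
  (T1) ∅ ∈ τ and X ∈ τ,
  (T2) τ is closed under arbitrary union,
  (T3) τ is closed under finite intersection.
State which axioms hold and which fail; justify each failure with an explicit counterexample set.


τ IS a topology on X.

Axiom (T1): ∅ ∈ τ? Yes; X ∈ τ? Yes.
Axiom (T2/T3): check pairwise unions and intersections of members of τ.
All pairwise intersections and unions checked — each lies in τ. Therefore τ satisfies (T1), (T2), (T3): it IS a topology on X.


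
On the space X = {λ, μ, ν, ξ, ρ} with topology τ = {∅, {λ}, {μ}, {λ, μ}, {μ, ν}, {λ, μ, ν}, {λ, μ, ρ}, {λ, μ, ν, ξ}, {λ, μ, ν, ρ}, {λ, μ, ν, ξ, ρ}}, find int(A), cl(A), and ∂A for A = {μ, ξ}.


int(A) = {μ}, cl(A) = {μ, ν, ξ, ρ}, ∂A = {ν, ξ, ρ}.

Closed sets in (X, τ) are complements of opens:
  closed(X, τ) = {∅, {ξ}, {ρ}, {ν, ξ}, {ξ, ρ}, {λ, ξ, ρ}, {ν, ξ, ρ}, {λ, ν, ξ, ρ}, {μ, ν, ξ, ρ}, {λ, μ, ν, ξ, ρ}}.
int(A) = ⋃ {U ∈ τ : U ⊆ A}. Opens contained in A: ∅, {μ}.
Taking the union of these: int(A) = {μ}.
cl(A) = ⋂ {C closed : A ⊆ C}. Closed sets containing A: {μ, ν, ξ, ρ}, {λ, μ, ν, ξ, ρ}.
Intersecting these: cl(A) = {μ, ν, ξ, ρ}.
∂A = cl(A) ∖ int(A) = {μ, ν, ξ, ρ} ∖ {μ} = {ν, ξ, ρ}.


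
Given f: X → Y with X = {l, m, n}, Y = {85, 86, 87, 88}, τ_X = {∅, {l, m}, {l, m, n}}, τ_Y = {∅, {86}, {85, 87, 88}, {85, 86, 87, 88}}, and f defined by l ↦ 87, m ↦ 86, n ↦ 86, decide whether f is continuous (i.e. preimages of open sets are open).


f is NOT continuous.

Compute f^{-1}(U) for each U ∈ τ_Y:
  U = ∅: f^{-1}(U) = ∅ ∈ τ_X ✓.
  U = {86}: f^{-1}(U) = {m, n} ∉ τ_X ✗.
  U = {85, 87, 88}: f^{-1}(U) = {l} ∉ τ_X ✗.
  U = {85, 86, 87, 88}: f^{-1}(U) = {l, m, n} ∈ τ_X ✓.
Found U = {86} with f^{-1}(U) = {m, n} not in τ_X. Therefore f is NOT continuous.


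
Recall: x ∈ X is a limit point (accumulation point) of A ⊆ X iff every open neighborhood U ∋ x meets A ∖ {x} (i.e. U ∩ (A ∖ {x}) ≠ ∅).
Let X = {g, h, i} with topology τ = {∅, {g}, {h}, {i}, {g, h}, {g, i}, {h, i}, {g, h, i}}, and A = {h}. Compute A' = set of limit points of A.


A' = ∅

For each x ∈ X, list the open sets U ∈ τ with x ∈ U, then check whether U ∩ (A ∖ {x}) ≠ ∅ for every such U.
  x = g: open {g} ∋ x has {g} ∩ (A ∖ {g}) = ∅, so x is NOT a limit point.
  x = h: open {h} ∋ x has {h} ∩ (A ∖ {h}) = ∅, so x is NOT a limit point.
  x = i: open {i} ∋ x has {i} ∩ (A ∖ {i}) = ∅, so x is NOT a limit point.
Collecting: A' = ∅.


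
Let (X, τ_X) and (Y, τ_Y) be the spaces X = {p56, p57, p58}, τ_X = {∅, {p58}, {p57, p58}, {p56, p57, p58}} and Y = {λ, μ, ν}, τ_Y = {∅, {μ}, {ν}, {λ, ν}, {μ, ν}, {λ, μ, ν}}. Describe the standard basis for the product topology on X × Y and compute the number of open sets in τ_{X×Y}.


Basis B = {∅ × ∅, {p58} × {μ}, {p58} × {ν}, {p57, p58} × {μ}, {p57, p58} × {ν}, {p58} × {λ, ν}, {p58} × {μ, ν}, {p56, p57, p58} × {μ}, {p56, p57, p58} × {ν}, {p58} × {λ, μ, ν}, {p57, p58} × {λ, ν}, {p57, p58} × {μ, ν}, {p56, p57, p58} × {λ, ν}, {p56, p57, p58} × {μ, ν}, {p57, p58} × {λ, μ, ν}, {p56, p57, p58} × {λ, μ, ν}}; |τ_{X×Y}| = 40.

Enumerate products U × V with U ∈ τ_X, V ∈ τ_Y (deduplicated):
  ∅ × ∅ = {} (∅)
  {p58} × {μ} = {(p58,μ)}
  {p58} × {ν} = {(p58,ν)}
  {p57, p58} × {μ} = {(p57,μ), (p58,μ)}
  {p57, p58} × {ν} = {(p57,ν), (p58,ν)}
  {p58} × {λ, ν} = {(p58,λ), (p58,ν)}
  {p58} × {μ, ν} = {(p58,μ), (p58,ν)}
  {p56, p57, p58} × {μ} = {(p56,μ), (p57,μ), (p58,μ)}
  {p56, p57, p58} × {ν} = {(p56,ν), (p57,ν), (p58,ν)}
  {p58} × {λ, μ, ν} = {(p58,λ), (p58,μ), (p58,ν)}
  {p57, p58} × {λ, ν} = {(p57,λ), (p57,ν), (p58,λ), (p58,ν)}
  {p57, p58} × {μ, ν} = {(p57,μ), (p57,ν), (p58,μ), (p58,ν)}
  {p56, p57, p58} × {λ, ν} = {(p56,λ), (p56,ν), (p57,λ), (p57,ν), (p58,λ), (p58,ν)}
  {p56, p57, p58} × {μ, ν} = {(p56,μ), (p56,ν), (p57,μ), (p57,ν), (p58,μ), (p58,ν)}
  {p57, p58} × {λ, μ, ν} = {(p57,λ), (p57,μ), (p57,ν), (p58,λ), (p58,μ), (p58,ν)}
  {p56, p57, p58} × {λ, μ, ν} = {(p56,λ), (p56,μ), (p56,ν), (p57,λ), (p57,μ), (p57,ν), (p58,λ), (p58,μ), (p58,ν)}
These 16 distinct sets form the basis B.
Close under arbitrary unions to get τ_{X×Y}; counting gives |τ_{X×Y}| = 40.


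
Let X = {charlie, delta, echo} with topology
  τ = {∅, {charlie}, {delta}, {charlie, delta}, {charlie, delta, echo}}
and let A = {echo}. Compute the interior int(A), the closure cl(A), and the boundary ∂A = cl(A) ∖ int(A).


int(A) = ∅, cl(A) = {echo}, ∂A = {echo}.

Closed sets in (X, τ) are complements of opens:
  closed(X, τ) = {∅, {echo}, {charlie, echo}, {delta, echo}, {charlie, delta, echo}}.
int(A) = ⋃ {U ∈ τ : U ⊆ A}. Opens contained in A: ∅.
Taking the union of these: int(A) = ∅.
cl(A) = ⋂ {C closed : A ⊆ C}. Closed sets containing A: {echo}, {charlie, echo}, {delta, echo}, {charlie, delta, echo}.
Intersecting these: cl(A) = {echo}.
∂A = cl(A) ∖ int(A) = {echo} ∖ ∅ = {echo}.


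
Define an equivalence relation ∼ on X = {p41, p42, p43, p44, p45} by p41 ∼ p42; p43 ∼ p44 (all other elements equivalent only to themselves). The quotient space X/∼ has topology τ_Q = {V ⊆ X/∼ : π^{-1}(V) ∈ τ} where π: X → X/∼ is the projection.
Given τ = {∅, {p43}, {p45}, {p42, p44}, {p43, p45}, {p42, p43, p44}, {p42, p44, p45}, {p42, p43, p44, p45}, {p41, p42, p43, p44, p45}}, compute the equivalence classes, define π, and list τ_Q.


X/∼ = {[p41=p42], [p43=p44], [p45]}; |τ_Q| = 3.

Equivalence classes: [p41=p42], [p43=p44], [p45].
Quotient map π: X → X/∼ sends p41 ↦ [p41=p42], p42 ↦ [p41=p42], p43 ↦ [p43=p44], p44 ↦ [p43=p44], p45 ↦ [p45].
For each subset V ⊆ X/∼, compute π^{-1}(V) ⊆ X and check whether π^{-1}(V) ∈ τ. V is open in τ_Q iff π^{-1}(V) ∈ τ.
  V = {}: π^{-1}(V) = ∅ ∈ τ ✓.
  V = {[p41=p42]}: π^{-1}(V) = {p41, p42} ∉ τ ✗.
  V = {[p43=p44]}: π^{-1}(V) = {p43, p44} ∉ τ ✗.
  V = {[p41=p42], [p43=p44]}: π^{-1}(V) = {p41, p42, p43, p44} ∉ τ ✗.
  V = {[p45]}: π^{-1}(V) = {p45} ∈ τ ✓.
  V = {[p41=p42], [p45]}: π^{-1}(V) = {p41, p42, p45} ∉ τ ✗.
  V = {[p43=p44], [p45]}: π^{-1}(V) = {p43, p44, p45} ∉ τ ✗.
  V = {[p41=p42], [p43=p44], [p45]}: π^{-1}(V) = {p41, p42, p43, p44, p45} ∈ τ ✓.
Open sets in the quotient: τ_Q = {{}, {[p45]}, {[p41=p42], [p43=p44], [p45]}} (3 elements).


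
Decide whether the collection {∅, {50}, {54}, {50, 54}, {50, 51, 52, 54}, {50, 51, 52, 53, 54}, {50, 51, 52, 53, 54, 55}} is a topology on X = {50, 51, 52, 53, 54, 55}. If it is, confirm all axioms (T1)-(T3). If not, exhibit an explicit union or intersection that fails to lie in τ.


τ IS a topology on X.

Axiom (T1): ∅ ∈ τ? Yes; X ∈ τ? Yes.
Axiom (T2/T3): check pairwise unions and intersections of members of τ.
All pairwise intersections and unions checked — each lies in τ. Therefore τ satisfies (T1), (T2), (T3): it IS a topology on X.


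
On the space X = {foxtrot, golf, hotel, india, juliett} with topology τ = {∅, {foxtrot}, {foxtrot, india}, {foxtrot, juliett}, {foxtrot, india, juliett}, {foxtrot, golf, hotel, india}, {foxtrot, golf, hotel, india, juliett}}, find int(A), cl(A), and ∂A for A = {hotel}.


int(A) = ∅, cl(A) = {golf, hotel}, ∂A = {golf, hotel}.

Closed sets in (X, τ) are complements of opens:
  closed(X, τ) = {∅, {juliett}, {golf, hotel}, {golf, hotel, india}, {golf, hotel, juliett}, {golf, hotel, india, juliett}, {foxtrot, golf, hotel, india, juliett}}.
int(A) = ⋃ {U ∈ τ : U ⊆ A}. Opens contained in A: ∅.
Taking the union of these: int(A) = ∅.
cl(A) = ⋂ {C closed : A ⊆ C}. Closed sets containing A: {golf, hotel}, {golf, hotel, india}, {golf, hotel, juliett}, {golf, hotel, india, juliett}, {foxtrot, golf, hotel, india, juliett}.
Intersecting these: cl(A) = {golf, hotel}.
∂A = cl(A) ∖ int(A) = {golf, hotel} ∖ ∅ = {golf, hotel}.


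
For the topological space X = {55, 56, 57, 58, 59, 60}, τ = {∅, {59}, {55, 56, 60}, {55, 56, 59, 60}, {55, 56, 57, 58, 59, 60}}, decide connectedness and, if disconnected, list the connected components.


(X, τ) is connected.

Find clopen sets (U ∈ τ with X ∖ U ∈ τ):
  U = ∅, X ∖ U = {55, 56, 57, 58, 59, 60} — both open, so U is clopen.
  U = {55, 56, 57, 58, 59, 60}, X ∖ U = ∅ — both open, so U is clopen.
Only trivial clopens (∅ and X) exist, so (X, τ) is connected.
Compute connected components by grouping points that agree on all clopens:
  component: {55, 56, 57, 58, 59, 60}


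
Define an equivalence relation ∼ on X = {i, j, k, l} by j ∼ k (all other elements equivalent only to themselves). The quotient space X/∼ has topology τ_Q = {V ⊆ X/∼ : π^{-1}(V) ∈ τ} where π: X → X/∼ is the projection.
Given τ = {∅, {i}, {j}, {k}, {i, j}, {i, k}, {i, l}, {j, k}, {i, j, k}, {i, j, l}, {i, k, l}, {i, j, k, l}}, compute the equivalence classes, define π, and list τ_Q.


X/∼ = {[i], [j=k], [l]}; |τ_Q| = 6.

Equivalence classes: [i], [j=k], [l].
Quotient map π: X → X/∼ sends i ↦ [i], j ↦ [j=k], k ↦ [j=k], l ↦ [l].
For each subset V ⊆ X/∼, compute π^{-1}(V) ⊆ X and check whether π^{-1}(V) ∈ τ. V is open in τ_Q iff π^{-1}(V) ∈ τ.
  V = {}: π^{-1}(V) = ∅ ∈ τ ✓.
  V = {[i]}: π^{-1}(V) = {i} ∈ τ ✓.
  V = {[j=k]}: π^{-1}(V) = {j, k} ∈ τ ✓.
  V = {[i], [j=k]}: π^{-1}(V) = {i, j, k} ∈ τ ✓.
  V = {[l]}: π^{-1}(V) = {l} ∉ τ ✗.
  V = {[i], [l]}: π^{-1}(V) = {i, l} ∈ τ ✓.
  V = {[j=k], [l]}: π^{-1}(V) = {j, k, l} ∉ τ ✗.
  V = {[i], [j=k], [l]}: π^{-1}(V) = {i, j, k, l} ∈ τ ✓.
Open sets in the quotient: τ_Q = {{}, {[i]}, {[j=k]}, {[i], [j=k]}, {[i], [l]}, {[i], [j=k], [l]}} (6 elements).


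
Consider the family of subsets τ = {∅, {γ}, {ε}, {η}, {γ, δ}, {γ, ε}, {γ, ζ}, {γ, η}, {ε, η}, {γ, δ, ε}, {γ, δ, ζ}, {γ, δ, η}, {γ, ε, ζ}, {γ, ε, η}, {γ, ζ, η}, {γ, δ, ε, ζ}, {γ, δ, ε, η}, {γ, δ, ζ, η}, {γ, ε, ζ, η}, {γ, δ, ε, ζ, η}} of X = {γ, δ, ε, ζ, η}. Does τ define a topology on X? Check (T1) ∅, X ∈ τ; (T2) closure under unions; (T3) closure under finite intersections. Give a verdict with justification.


τ IS a topology on X.

Axiom (T1): ∅ ∈ τ? Yes; X ∈ τ? Yes.
Axiom (T2/T3): check pairwise unions and intersections of members of τ.
All pairwise intersections and unions checked — each lies in τ. Therefore τ satisfies (T1), (T2), (T3): it IS a topology on X.


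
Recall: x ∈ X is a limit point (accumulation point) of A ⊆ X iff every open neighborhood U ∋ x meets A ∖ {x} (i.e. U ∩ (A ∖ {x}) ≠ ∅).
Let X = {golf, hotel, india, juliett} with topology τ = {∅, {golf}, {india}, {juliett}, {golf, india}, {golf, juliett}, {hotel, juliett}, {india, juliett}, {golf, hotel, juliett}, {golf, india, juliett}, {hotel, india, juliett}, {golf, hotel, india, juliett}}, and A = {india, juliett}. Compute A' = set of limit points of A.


A' = {hotel}

For each x ∈ X, list the open sets U ∈ τ with x ∈ U, then check whether U ∩ (A ∖ {x}) ≠ ∅ for every such U.
  x = golf: open {golf} ∋ x has {golf} ∩ (A ∖ {golf}) = ∅, so x is NOT a limit point.
  x = hotel: opens ∋ x are {hotel, juliett}, {golf, hotel, juliett}, {hotel, india, juliett}, {golf, hotel, india, juliett}; each meets A ∖ {hotel}, so x IS a limit point.
  x = india: open {india} ∋ x has {india} ∩ (A ∖ {india}) = ∅, so x is NOT a limit point.
  x = juliett: open {juliett} ∋ x has {juliett} ∩ (A ∖ {juliett}) = ∅, so x is NOT a limit point.
Collecting: A' = {hotel}.


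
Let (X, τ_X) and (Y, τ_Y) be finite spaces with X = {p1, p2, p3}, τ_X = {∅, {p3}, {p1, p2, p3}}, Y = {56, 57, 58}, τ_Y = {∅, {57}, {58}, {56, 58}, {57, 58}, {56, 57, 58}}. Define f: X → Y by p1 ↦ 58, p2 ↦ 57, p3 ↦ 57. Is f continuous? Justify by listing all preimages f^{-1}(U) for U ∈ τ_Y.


f is NOT continuous.

Compute f^{-1}(U) for each U ∈ τ_Y:
  U = ∅: f^{-1}(U) = ∅ ∈ τ_X ✓.
  U = {57}: f^{-1}(U) = {p2, p3} ∉ τ_X ✗.
  U = {58}: f^{-1}(U) = {p1} ∉ τ_X ✗.
  U = {56, 58}: f^{-1}(U) = {p1} ∉ τ_X ✗.
  U = {57, 58}: f^{-1}(U) = {p1, p2, p3} ∈ τ_X ✓.
  U = {56, 57, 58}: f^{-1}(U) = {p1, p2, p3} ∈ τ_X ✓.
Found U = {57} with f^{-1}(U) = {p2, p3} not in τ_X. Therefore f is NOT continuous.


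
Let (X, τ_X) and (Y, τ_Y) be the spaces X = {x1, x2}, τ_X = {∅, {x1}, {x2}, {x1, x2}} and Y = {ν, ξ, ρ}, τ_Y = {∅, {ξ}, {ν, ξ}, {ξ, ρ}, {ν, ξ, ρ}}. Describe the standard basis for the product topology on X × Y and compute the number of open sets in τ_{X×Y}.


Basis B = {∅ × ∅, {x1} × {ξ}, {x2} × {ξ}, {x1} × {ν, ξ}, {x1} × {ξ, ρ}, {x1, x2} × {ξ}, {x2} × {ν, ξ}, {x2} × {ξ, ρ}, {x1} × {ν, ξ, ρ}, {x2} × {ν, ξ, ρ}, {x1, x2} × {ν, ξ}, {x1, x2} × {ξ, ρ}, {x1, x2} × {ν, ξ, ρ}}; |τ_{X×Y}| = 25.

Enumerate products U × V with U ∈ τ_X, V ∈ τ_Y (deduplicated):
  ∅ × ∅ = {} (∅)
  {x1} × {ξ} = {(x1,ξ)}
  {x2} × {ξ} = {(x2,ξ)}
  {x1} × {ν, ξ} = {(x1,ν), (x1,ξ)}
  {x1} × {ξ, ρ} = {(x1,ξ), (x1,ρ)}
  {x1, x2} × {ξ} = {(x1,ξ), (x2,ξ)}
  {x2} × {ν, ξ} = {(x2,ν), (x2,ξ)}
  {x2} × {ξ, ρ} = {(x2,ξ), (x2,ρ)}
  {x1} × {ν, ξ, ρ} = {(x1,ν), (x1,ξ), (x1,ρ)}
  {x2} × {ν, ξ, ρ} = {(x2,ν), (x2,ξ), (x2,ρ)}
  {x1, x2} × {ν, ξ} = {(x1,ν), (x1,ξ), (x2,ν), (x2,ξ)}
  {x1, x2} × {ξ, ρ} = {(x1,ξ), (x1,ρ), (x2,ξ), (x2,ρ)}
  {x1, x2} × {ν, ξ, ρ} = {(x1,ν), (x1,ξ), (x1,ρ), (x2,ν), (x2,ξ), (x2,ρ)}
These 13 distinct sets form the basis B.
Close under arbitrary unions to get τ_{X×Y}; counting gives |τ_{X×Y}| = 25.


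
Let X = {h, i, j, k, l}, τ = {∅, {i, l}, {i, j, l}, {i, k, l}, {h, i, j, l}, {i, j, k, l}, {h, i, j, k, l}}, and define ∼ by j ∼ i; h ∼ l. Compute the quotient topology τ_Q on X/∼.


X/∼ = {[h=l], [i=j], [k]}; |τ_Q| = 3.

Equivalence classes: [h=l], [i=j], [k].
Quotient map π: X → X/∼ sends h ↦ [h=l], i ↦ [i=j], j ↦ [i=j], k ↦ [k], l ↦ [h=l].
For each subset V ⊆ X/∼, compute π^{-1}(V) ⊆ X and check whether π^{-1}(V) ∈ τ. V is open in τ_Q iff π^{-1}(V) ∈ τ.
  V = {}: π^{-1}(V) = ∅ ∈ τ ✓.
  V = {[h=l]}: π^{-1}(V) = {h, l} ∉ τ ✗.
  V = {[i=j]}: π^{-1}(V) = {i, j} ∉ τ ✗.
  V = {[h=l], [i=j]}: π^{-1}(V) = {h, i, j, l} ∈ τ ✓.
  V = {[k]}: π^{-1}(V) = {k} ∉ τ ✗.
  V = {[h=l], [k]}: π^{-1}(V) = {h, k, l} ∉ τ ✗.
  V = {[i=j], [k]}: π^{-1}(V) = {i, j, k} ∉ τ ✗.
  V = {[h=l], [i=j], [k]}: π^{-1}(V) = {h, i, j, k, l} ∈ τ ✓.
Open sets in the quotient: τ_Q = {{}, {[h=l], [i=j]}, {[h=l], [i=j], [k]}} (3 elements).


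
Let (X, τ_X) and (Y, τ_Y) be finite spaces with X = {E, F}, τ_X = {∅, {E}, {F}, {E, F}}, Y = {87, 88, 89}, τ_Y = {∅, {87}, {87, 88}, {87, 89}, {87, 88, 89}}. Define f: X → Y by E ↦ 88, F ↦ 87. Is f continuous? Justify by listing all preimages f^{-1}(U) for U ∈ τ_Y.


f IS continuous.

Compute f^{-1}(U) for each U ∈ τ_Y:
  U = ∅: f^{-1}(U) = ∅ ∈ τ_X ✓.
  U = {87}: f^{-1}(U) = {F} ∈ τ_X ✓.
  U = {87, 88}: f^{-1}(U) = {E, F} ∈ τ_X ✓.
  U = {87, 89}: f^{-1}(U) = {F} ∈ τ_X ✓.
  U = {87, 88, 89}: f^{-1}(U) = {E, F} ∈ τ_X ✓.
Every preimage lies in τ_X, so f IS continuous.


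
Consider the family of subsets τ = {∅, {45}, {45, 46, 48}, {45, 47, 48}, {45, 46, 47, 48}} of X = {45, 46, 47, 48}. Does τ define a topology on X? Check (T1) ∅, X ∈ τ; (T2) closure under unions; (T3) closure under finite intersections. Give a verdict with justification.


τ is NOT a topology on X.

Axiom (T1): ∅ ∈ τ? Yes; X ∈ τ? Yes.
Axiom (T2/T3): check pairwise unions and intersections of members of τ.
Counterexample for (T3): {45, 46, 48} ∩ {45, 47, 48} = {45, 48} ∉ τ. Therefore τ is NOT a topology.


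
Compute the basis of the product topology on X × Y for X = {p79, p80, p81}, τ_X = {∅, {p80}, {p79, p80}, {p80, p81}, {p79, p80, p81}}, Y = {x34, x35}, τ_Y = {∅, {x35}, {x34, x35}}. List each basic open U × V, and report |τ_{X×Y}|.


Basis B = {∅ × ∅, {p80} × {x35}, {p79, p80} × {x35}, {p80} × {x34, x35}, {p80, p81} × {x35}, {p79, p80, p81} × {x35}, {p79, p80} × {x34, x35}, {p80, p81} × {x34, x35}, {p79, p80, p81} × {x34, x35}}; |τ_{X×Y}| = 14.

Enumerate products U × V with U ∈ τ_X, V ∈ τ_Y (deduplicated):
  ∅ × ∅ = {} (∅)
  {p80} × {x35} = {(p80,x35)}
  {p79, p80} × {x35} = {(p79,x35), (p80,x35)}
  {p80} × {x34, x35} = {(p80,x34), (p80,x35)}
  {p80, p81} × {x35} = {(p80,x35), (p81,x35)}
  {p79, p80, p81} × {x35} = {(p79,x35), (p80,x35), (p81,x35)}
  {p79, p80} × {x34, x35} = {(p79,x34), (p79,x35), (p80,x34), (p80,x35)}
  {p80, p81} × {x34, x35} = {(p80,x34), (p80,x35), (p81,x34), (p81,x35)}
  {p79, p80, p81} × {x34, x35} = {(p79,x34), (p79,x35), (p80,x34), (p80,x35), (p81,x34), (p81,x35)}
These 9 distinct sets form the basis B.
Close under arbitrary unions to get τ_{X×Y}; counting gives |τ_{X×Y}| = 14.


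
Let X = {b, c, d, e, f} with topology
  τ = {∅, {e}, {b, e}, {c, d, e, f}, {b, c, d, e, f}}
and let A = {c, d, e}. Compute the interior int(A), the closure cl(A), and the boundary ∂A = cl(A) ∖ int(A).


int(A) = {e}, cl(A) = {b, c, d, e, f}, ∂A = {b, c, d, f}.

Closed sets in (X, τ) are complements of opens:
  closed(X, τ) = {∅, {b}, {c, d, f}, {b, c, d, f}, {b, c, d, e, f}}.
int(A) = ⋃ {U ∈ τ : U ⊆ A}. Opens contained in A: ∅, {e}.
Taking the union of these: int(A) = {e}.
cl(A) = ⋂ {C closed : A ⊆ C}. Closed sets containing A: {b, c, d, e, f}.
Intersecting these: cl(A) = {b, c, d, e, f}.
∂A = cl(A) ∖ int(A) = {b, c, d, e, f} ∖ {e} = {b, c, d, f}.


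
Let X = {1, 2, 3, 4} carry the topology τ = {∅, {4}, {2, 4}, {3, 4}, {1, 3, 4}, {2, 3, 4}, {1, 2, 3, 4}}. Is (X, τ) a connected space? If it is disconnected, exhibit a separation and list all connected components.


(X, τ) is connected.

Find clopen sets (U ∈ τ with X ∖ U ∈ τ):
  U = ∅, X ∖ U = {1, 2, 3, 4} — both open, so U is clopen.
  U = {1, 2, 3, 4}, X ∖ U = ∅ — both open, so U is clopen.
Only trivial clopens (∅ and X) exist, so (X, τ) is connected.
Compute connected components by grouping points that agree on all clopens:
  component: {1, 2, 3, 4}


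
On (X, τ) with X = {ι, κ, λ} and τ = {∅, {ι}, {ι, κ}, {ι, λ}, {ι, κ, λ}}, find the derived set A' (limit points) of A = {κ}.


A' = ∅

For each x ∈ X, list the open sets U ∈ τ with x ∈ U, then check whether U ∩ (A ∖ {x}) ≠ ∅ for every such U.
  x = ι: open {ι} ∋ x has {ι} ∩ (A ∖ {ι}) = ∅, so x is NOT a limit point.
  x = κ: open {ι, κ} ∋ x has {ι, κ} ∩ (A ∖ {κ}) = ∅, so x is NOT a limit point.
  x = λ: open {ι, λ} ∋ x has {ι, λ} ∩ (A ∖ {λ}) = ∅, so x is NOT a limit point.
Collecting: A' = ∅.


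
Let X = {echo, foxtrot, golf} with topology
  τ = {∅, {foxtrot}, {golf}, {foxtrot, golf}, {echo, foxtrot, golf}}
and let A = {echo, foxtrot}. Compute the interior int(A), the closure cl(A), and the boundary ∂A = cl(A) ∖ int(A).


int(A) = {foxtrot}, cl(A) = {echo, foxtrot}, ∂A = {echo}.

Closed sets in (X, τ) are complements of opens:
  closed(X, τ) = {∅, {echo}, {echo, foxtrot}, {echo, golf}, {echo, foxtrot, golf}}.
int(A) = ⋃ {U ∈ τ : U ⊆ A}. Opens contained in A: ∅, {foxtrot}.
Taking the union of these: int(A) = {foxtrot}.
cl(A) = ⋂ {C closed : A ⊆ C}. Closed sets containing A: {echo, foxtrot}, {echo, foxtrot, golf}.
Intersecting these: cl(A) = {echo, foxtrot}.
∂A = cl(A) ∖ int(A) = {echo, foxtrot} ∖ {foxtrot} = {echo}.


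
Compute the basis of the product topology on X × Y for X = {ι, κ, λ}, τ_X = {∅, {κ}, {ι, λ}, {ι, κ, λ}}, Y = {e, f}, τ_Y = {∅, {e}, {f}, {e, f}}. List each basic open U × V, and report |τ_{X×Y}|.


Basis B = {∅ × ∅, {κ} × {e}, {κ} × {f}, {ι, λ} × {e}, {ι, λ} × {f}, {κ} × {e, f}, {ι, κ, λ} × {e}, {ι, κ, λ} × {f}, {ι, λ} × {e, f}, {ι, κ, λ} × {e, f}}; |τ_{X×Y}| = 16.

Enumerate products U × V with U ∈ τ_X, V ∈ τ_Y (deduplicated):
  ∅ × ∅ = {} (∅)
  {κ} × {e} = {(κ,e)}
  {κ} × {f} = {(κ,f)}
  {ι, λ} × {e} = {(ι,e), (λ,e)}
  {ι, λ} × {f} = {(ι,f), (λ,f)}
  {κ} × {e, f} = {(κ,e), (κ,f)}
  {ι, κ, λ} × {e} = {(ι,e), (κ,e), (λ,e)}
  {ι, κ, λ} × {f} = {(ι,f), (κ,f), (λ,f)}
  {ι, λ} × {e, f} = {(ι,e), (ι,f), (λ,e), (λ,f)}
  {ι, κ, λ} × {e, f} = {(ι,e), (ι,f), (κ,e), (κ,f), (λ,e), (λ,f)}
These 10 distinct sets form the basis B.
Close under arbitrary unions to get τ_{X×Y}; counting gives |τ_{X×Y}| = 16.


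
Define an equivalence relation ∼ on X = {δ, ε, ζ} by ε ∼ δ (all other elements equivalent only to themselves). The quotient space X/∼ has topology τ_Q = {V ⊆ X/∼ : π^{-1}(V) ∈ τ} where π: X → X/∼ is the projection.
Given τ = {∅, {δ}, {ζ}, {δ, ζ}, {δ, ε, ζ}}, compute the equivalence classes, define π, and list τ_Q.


X/∼ = {[δ=ε], [ζ]}; |τ_Q| = 3.

Equivalence classes: [δ=ε], [ζ].
Quotient map π: X → X/∼ sends δ ↦ [δ=ε], ε ↦ [δ=ε], ζ ↦ [ζ].
For each subset V ⊆ X/∼, compute π^{-1}(V) ⊆ X and check whether π^{-1}(V) ∈ τ. V is open in τ_Q iff π^{-1}(V) ∈ τ.
  V = {}: π^{-1}(V) = ∅ ∈ τ ✓.
  V = {[δ=ε]}: π^{-1}(V) = {δ, ε} ∉ τ ✗.
  V = {[ζ]}: π^{-1}(V) = {ζ} ∈ τ ✓.
  V = {[δ=ε], [ζ]}: π^{-1}(V) = {δ, ε, ζ} ∈ τ ✓.
Open sets in the quotient: τ_Q = {{}, {[ζ]}, {[δ=ε], [ζ]}} (3 elements).


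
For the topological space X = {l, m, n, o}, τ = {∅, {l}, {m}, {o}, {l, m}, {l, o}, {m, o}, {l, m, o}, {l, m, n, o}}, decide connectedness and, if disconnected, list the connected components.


(X, τ) is connected.

Find clopen sets (U ∈ τ with X ∖ U ∈ τ):
  U = ∅, X ∖ U = {l, m, n, o} — both open, so U is clopen.
  U = {l, m, n, o}, X ∖ U = ∅ — both open, so U is clopen.
Only trivial clopens (∅ and X) exist, so (X, τ) is connected.
Compute connected components by grouping points that agree on all clopens:
  component: {l, m, n, o}


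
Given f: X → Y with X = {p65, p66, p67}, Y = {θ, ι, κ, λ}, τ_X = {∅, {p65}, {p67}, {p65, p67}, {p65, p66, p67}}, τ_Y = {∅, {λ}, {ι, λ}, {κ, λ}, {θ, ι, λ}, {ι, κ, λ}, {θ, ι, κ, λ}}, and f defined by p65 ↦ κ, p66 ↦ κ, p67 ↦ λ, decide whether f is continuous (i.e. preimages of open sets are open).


f IS continuous.

Compute f^{-1}(U) for each U ∈ τ_Y:
  U = ∅: f^{-1}(U) = ∅ ∈ τ_X ✓.
  U = {λ}: f^{-1}(U) = {p67} ∈ τ_X ✓.
  U = {ι, λ}: f^{-1}(U) = {p67} ∈ τ_X ✓.
  U = {κ, λ}: f^{-1}(U) = {p65, p66, p67} ∈ τ_X ✓.
  U = {θ, ι, λ}: f^{-1}(U) = {p67} ∈ τ_X ✓.
  U = {ι, κ, λ}: f^{-1}(U) = {p65, p66, p67} ∈ τ_X ✓.
  U = {θ, ι, κ, λ}: f^{-1}(U) = {p65, p66, p67} ∈ τ_X ✓.
Every preimage lies in τ_X, so f IS continuous.


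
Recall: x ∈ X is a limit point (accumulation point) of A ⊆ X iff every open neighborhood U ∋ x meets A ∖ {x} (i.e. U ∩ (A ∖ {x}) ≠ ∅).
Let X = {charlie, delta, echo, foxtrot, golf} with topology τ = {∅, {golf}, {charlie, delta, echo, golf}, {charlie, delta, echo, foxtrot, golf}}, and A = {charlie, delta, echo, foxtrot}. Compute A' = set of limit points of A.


A' = {charlie, delta, echo, foxtrot}

For each x ∈ X, list the open sets U ∈ τ with x ∈ U, then check whether U ∩ (A ∖ {x}) ≠ ∅ for every such U.
  x = charlie: opens ∋ x are {charlie, delta, echo, golf}, {charlie, delta, echo, foxtrot, golf}; each meets A ∖ {charlie}, so x IS a limit point.
  x = delta: opens ∋ x are {charlie, delta, echo, golf}, {charlie, delta, echo, foxtrot, golf}; each meets A ∖ {delta}, so x IS a limit point.
  x = echo: opens ∋ x are {charlie, delta, echo, golf}, {charlie, delta, echo, foxtrot, golf}; each meets A ∖ {echo}, so x IS a limit point.
  x = foxtrot: opens ∋ x are {charlie, delta, echo, foxtrot, golf}; each meets A ∖ {foxtrot}, so x IS a limit point.
  x = golf: open {golf} ∋ x has {golf} ∩ (A ∖ {golf}) = ∅, so x is NOT a limit point.
Collecting: A' = {charlie, delta, echo, foxtrot}.


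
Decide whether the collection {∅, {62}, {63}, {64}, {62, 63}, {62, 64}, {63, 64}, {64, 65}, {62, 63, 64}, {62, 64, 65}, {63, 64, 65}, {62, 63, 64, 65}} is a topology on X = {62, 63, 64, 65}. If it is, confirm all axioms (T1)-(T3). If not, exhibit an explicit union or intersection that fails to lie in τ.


τ IS a topology on X.

Axiom (T1): ∅ ∈ τ? Yes; X ∈ τ? Yes.
Axiom (T2/T3): check pairwise unions and intersections of members of τ.
All pairwise intersections and unions checked — each lies in τ. Therefore τ satisfies (T1), (T2), (T3): it IS a topology on X.


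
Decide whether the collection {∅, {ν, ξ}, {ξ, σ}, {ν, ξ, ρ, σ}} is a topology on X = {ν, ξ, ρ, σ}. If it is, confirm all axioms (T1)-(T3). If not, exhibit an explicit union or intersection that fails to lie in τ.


τ is NOT a topology on X.

Axiom (T1): ∅ ∈ τ? Yes; X ∈ τ? Yes.
Axiom (T2/T3): check pairwise unions and intersections of members of τ.
Counterexample for (T3): {ν, ξ} ∩ {ξ, σ} = {ξ} ∉ τ. Therefore τ is NOT a topology.


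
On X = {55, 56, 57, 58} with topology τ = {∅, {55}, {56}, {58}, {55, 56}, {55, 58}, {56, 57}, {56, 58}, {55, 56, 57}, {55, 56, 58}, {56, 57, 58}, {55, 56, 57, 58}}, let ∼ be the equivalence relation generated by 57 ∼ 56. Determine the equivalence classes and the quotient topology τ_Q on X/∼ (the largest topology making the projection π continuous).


X/∼ = {[55], [56=57], [58]}; |τ_Q| = 8.

Equivalence classes: [55], [56=57], [58].
Quotient map π: X → X/∼ sends 55 ↦ [55], 56 ↦ [56=57], 57 ↦ [56=57], 58 ↦ [58].
For each subset V ⊆ X/∼, compute π^{-1}(V) ⊆ X and check whether π^{-1}(V) ∈ τ. V is open in τ_Q iff π^{-1}(V) ∈ τ.
  V = {}: π^{-1}(V) = ∅ ∈ τ ✓.
  V = {[55]}: π^{-1}(V) = {55} ∈ τ ✓.
  V = {[56=57]}: π^{-1}(V) = {56, 57} ∈ τ ✓.
  V = {[55], [56=57]}: π^{-1}(V) = {55, 56, 57} ∈ τ ✓.
  V = {[58]}: π^{-1}(V) = {58} ∈ τ ✓.
  V = {[55], [58]}: π^{-1}(V) = {55, 58} ∈ τ ✓.
  V = {[56=57], [58]}: π^{-1}(V) = {56, 57, 58} ∈ τ ✓.
  V = {[55], [56=57], [58]}: π^{-1}(V) = {55, 56, 57, 58} ∈ τ ✓.
Open sets in the quotient: τ_Q = {{}, {[55]}, {[56=57]}, {[55], [56=57]}, {[58]}, {[55], [58]}, {[56=57], [58]}, {[55], [56=57], [58]}} (8 elements).


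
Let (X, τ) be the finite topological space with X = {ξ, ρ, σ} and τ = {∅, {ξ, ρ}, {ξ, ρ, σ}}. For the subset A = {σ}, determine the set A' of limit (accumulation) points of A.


A' = ∅

For each x ∈ X, list the open sets U ∈ τ with x ∈ U, then check whether U ∩ (A ∖ {x}) ≠ ∅ for every such U.
  x = ξ: open {ξ, ρ} ∋ x has {ξ, ρ} ∩ (A ∖ {ξ}) = ∅, so x is NOT a limit point.
  x = ρ: open {ξ, ρ} ∋ x has {ξ, ρ} ∩ (A ∖ {ρ}) = ∅, so x is NOT a limit point.
  x = σ: open {ξ, ρ, σ} ∋ x has {ξ, ρ, σ} ∩ (A ∖ {σ}) = ∅, so x is NOT a limit point.
Collecting: A' = ∅.


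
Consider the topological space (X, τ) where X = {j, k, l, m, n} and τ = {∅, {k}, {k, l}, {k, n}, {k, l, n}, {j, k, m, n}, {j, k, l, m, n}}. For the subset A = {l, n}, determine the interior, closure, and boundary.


int(A) = ∅, cl(A) = {j, l, m, n}, ∂A = {j, l, m, n}.

Closed sets in (X, τ) are complements of opens:
  closed(X, τ) = {∅, {l}, {j, m}, {j, l, m}, {j, m, n}, {j, l, m, n}, {j, k, l, m, n}}.
int(A) = ⋃ {U ∈ τ : U ⊆ A}. Opens contained in A: ∅.
Taking the union of these: int(A) = ∅.
cl(A) = ⋂ {C closed : A ⊆ C}. Closed sets containing A: {j, l, m, n}, {j, k, l, m, n}.
Intersecting these: cl(A) = {j, l, m, n}.
∂A = cl(A) ∖ int(A) = {j, l, m, n} ∖ ∅ = {j, l, m, n}.
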